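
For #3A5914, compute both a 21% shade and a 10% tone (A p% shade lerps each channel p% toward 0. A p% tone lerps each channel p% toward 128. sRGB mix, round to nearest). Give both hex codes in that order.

#2E4610, #415D1F

#3A5914 is rgb(58, 89, 20).
21% shade:
  R: 58 + 0.21×(0−58) = 58 − 12.18 = 45.82 → 46
  G: 89 − 18.69 = 70.31 → 70
  B: 20 + 0.21×(0−20) = 20 − 4.2 = 15.8 → 16
  → #2E4610
10% tone:
  R: 58 + 7 = 65 → 65
  G: 89 + 3.9 = 92.9 → 93
  B: 20 + 10.8 = 30.8 → 31
  → #415D1F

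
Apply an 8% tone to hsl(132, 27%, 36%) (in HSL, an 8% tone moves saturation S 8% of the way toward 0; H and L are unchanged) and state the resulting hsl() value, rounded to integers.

hsl(132, 25%, 36%)

S moves 8% from 27 toward 0: 27 − 2.16 = 24.84 → 25.
H and L are unchanged.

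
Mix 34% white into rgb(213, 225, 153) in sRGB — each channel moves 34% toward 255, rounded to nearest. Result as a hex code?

#E3EBBC

Per channel, c → c + 0.34(255 − c):
  R: 213 + 14.28 = 227.28 → 227
  G: 225 + 0.34×(255−225) = 225 + 10.2 = 235.2 → 235
  B: 153 + 34.68 = 187.68 → 188
rgb(227, 235, 188) = #E3EBBC.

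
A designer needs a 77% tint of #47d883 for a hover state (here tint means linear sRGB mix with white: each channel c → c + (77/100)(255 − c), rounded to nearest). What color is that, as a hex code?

#47d883 is rgb(71, 216, 131).
Lerp each channel 77% toward 255:
  R: 71 + 0.77×(255−71) = 71 + 141.68 = 212.68 → 213
  G: 216 + 0.77×(255−216) = 216 + 30.03 = 246.03 → 246
  B: 131 + 0.77×(255−131) = 131 + 95.48 = 226.48 → 226
rgb(213, 246, 226) = #d5f6e2.

#d5f6e2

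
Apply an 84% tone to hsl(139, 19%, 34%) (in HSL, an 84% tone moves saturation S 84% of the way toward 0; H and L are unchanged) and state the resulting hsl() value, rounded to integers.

S moves 84% from 19 toward 0: 19 − 15.96 = 3.04 → 3.
H and L are unchanged.

hsl(139, 3%, 34%)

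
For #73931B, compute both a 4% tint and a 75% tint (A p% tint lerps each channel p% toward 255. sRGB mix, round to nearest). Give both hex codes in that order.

#799724, #DCE4C6

#73931B is rgb(115, 147, 27).
4% tint:
  R: 115 + 0.04×(255−115) = 115 + 5.6 = 120.6 → 121
  G: 147 + 4.32 = 151.32 → 151
  B: 27 + 9.12 = 36.12 → 36
  → #799724
75% tint:
  R: 115 + 0.75×(255−115) = 115 + 105 = 220 → 220
  G: 147 + 0.75×(255−147) = 147 + 81 = 228 → 228
  B: 27 + 171 = 198 → 198
  → #DCE4C6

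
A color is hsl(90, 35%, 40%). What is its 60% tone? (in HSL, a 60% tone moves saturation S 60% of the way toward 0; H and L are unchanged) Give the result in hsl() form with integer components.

S moves 60% from 35 toward 0: 35 − 21 = 14 → 14.
H and L are unchanged.

hsl(90, 14%, 40%)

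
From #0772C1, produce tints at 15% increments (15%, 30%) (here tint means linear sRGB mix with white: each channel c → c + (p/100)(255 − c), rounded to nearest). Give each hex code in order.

#2C87CA, #519CD4

#0772C1 is rgb(7, 114, 193).
15%: (7 + 37.2 = 44.2→44, 114 + 21.15 = 135.15→135, 193 + 9.3 = 202.3→202) → #2C87CA
30%: (7 + 74.4 = 81.4→81, 114 + 42.3 = 156.3→156, 193 + 18.6 = 211.6→212) → #519CD4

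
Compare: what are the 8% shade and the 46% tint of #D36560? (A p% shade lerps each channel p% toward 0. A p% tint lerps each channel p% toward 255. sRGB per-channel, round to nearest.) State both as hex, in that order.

#D36560 is rgb(211, 101, 96).
8% shade:
  R: 211 + 0.08×(0−211) = 211 − 16.88 = 194.12 → 194
  G: 101 + 0.08×(0−101) = 101 − 8.08 = 92.92 → 93
  B: 96 − 7.68 = 88.32 → 88
  → #C25D58
46% tint:
  R: 211 + 0.46×(255−211) = 211 + 20.24 = 231.24 → 231
  G: 101 + 70.84 = 171.84 → 172
  B: 96 + 0.46×(255−96) = 96 + 73.14 = 169.14 → 169
  → #E7ACA9

#C25D58, #E7ACA9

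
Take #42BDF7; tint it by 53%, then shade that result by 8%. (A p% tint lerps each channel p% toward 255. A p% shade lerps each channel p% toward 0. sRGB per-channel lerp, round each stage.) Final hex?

#99CEE7

#42BDF7 is rgb(66, 189, 247).
A 53% tint moves each channel 53% toward 255:
  R: 66 + 100.17 = 166.17 → 166
  G: 189 + 34.98 = 223.98 → 224
  B: 247 + 0.53×(255−247) = 247 + 4.24 = 251.24 → 251
After the tint: rgb(166, 224, 251) = #A6E0FB.
Per channel, c → c + 0.08(0 − c):
  R: 166 − 13.28 = 152.72 → 153
  G: 224 + 0.08×(0−224) = 224 − 17.92 = 206.08 → 206
  B: 251 + 0.08×(0−251) = 251 − 20.08 = 230.92 → 231
rgb(153, 206, 231) = #99CEE7.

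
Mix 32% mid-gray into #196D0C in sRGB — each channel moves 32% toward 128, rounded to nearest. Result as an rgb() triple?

rgb(58, 115, 49)

#196D0C is rgb(25, 109, 12).
A 32% tone moves each channel 32% toward 128:
  R: 25 + 0.32×(128−25) = 25 + 32.96 = 57.96 → 58
  G: 109 + 6.08 = 115.08 → 115
  B: 12 + 0.32×(128−12) = 12 + 37.12 = 49.12 → 49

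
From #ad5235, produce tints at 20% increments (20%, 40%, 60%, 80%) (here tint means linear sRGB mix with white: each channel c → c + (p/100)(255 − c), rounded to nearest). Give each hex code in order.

#bd755d, #ce9786, #debaae, #efdcd7

#ad5235 is rgb(173, 82, 53).
20%: (173 + 16.4 = 189.4→189, 82 + 34.6 = 116.6→117, 53 + 40.4 = 93.4→93) → #bd755d
40%: (173 + 32.8 = 205.8→206, 82 + 69.2 = 151.2→151, 53 + 80.8 = 133.8→134) → #ce9786
60%: (173 + 49.2 = 222.2→222, 82 + 103.8 = 185.8→186, 53 + 121.2 = 174.2→174) → #debaae
80%: (173 + 65.6 = 238.6→239, 82 + 138.4 = 220.4→220, 53 + 161.6 = 214.6→215) → #efdcd7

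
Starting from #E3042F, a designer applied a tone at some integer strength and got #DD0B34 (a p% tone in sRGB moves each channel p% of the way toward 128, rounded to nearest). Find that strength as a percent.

6%

#E3042F is rgb(227, 4, 47); #DD0B34 is rgb(221, 11, 52).
On the G channel (widest range): 11 ≈ 4 + (p/100)(128 − 4), so p ≈ 100×(11 − 4)/(128 − 4) = 700/124 = 5.65.
p = 6 reproduces all three channels after rounding.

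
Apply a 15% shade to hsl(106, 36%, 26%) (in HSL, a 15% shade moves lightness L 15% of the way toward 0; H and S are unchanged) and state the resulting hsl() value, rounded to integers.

L moves 15% from 26 toward 0: 26 − 3.9 = 22.1 → 22.
H and S are unchanged.

hsl(106, 36%, 22%)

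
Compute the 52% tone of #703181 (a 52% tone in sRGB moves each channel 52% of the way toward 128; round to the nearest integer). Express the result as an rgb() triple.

#703181 is rgb(112, 49, 129).
Per channel, c → c + 0.52(128 − c):
  R: 112 + 0.52×(128−112) = 112 + 8.32 = 120.32 → 120
  G: 49 + 0.52×(128−49) = 49 + 41.08 = 90.08 → 90
  B: 129 + 0.52×(128−129) = 129 − 0.52 = 128.48 → 128

rgb(120, 90, 128)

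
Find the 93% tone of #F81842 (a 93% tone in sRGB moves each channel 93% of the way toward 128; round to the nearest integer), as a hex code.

#88797C

#F81842 is rgb(248, 24, 66).
A 93% tone moves each channel 93% toward 128:
  R: 248 + 0.93×(128−248) = 248 − 111.6 = 136.4 → 136
  G: 24 + 96.72 = 120.72 → 121
  B: 66 + 0.93×(128−66) = 66 + 57.66 = 123.66 → 124
rgb(136, 121, 124) = #88797C.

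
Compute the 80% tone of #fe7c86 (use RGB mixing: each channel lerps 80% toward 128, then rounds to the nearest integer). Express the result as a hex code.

#997f81

#fe7c86 is rgb(254, 124, 134).
Per channel, c → c + 0.8(128 − c):
  R: 254 + 0.8×(128−254) = 254 − 100.8 = 153.2 → 153
  G: 124 + 0.8×(128−124) = 124 + 3.2 = 127.2 → 127
  B: 134 + 0.8×(128−134) = 134 − 4.8 = 129.2 → 129
rgb(153, 127, 129) = #997f81.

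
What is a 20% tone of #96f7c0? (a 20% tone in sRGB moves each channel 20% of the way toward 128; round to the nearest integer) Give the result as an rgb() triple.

#96f7c0 is rgb(150, 247, 192).
Lerp each channel 20% toward 128:
  R: 150 + 0.2×(128−150) = 150 − 4.4 = 145.6 → 146
  G: 247 + 0.2×(128−247) = 247 − 23.8 = 223.2 → 223
  B: 192 − 12.8 = 179.2 → 179

rgb(146, 223, 179)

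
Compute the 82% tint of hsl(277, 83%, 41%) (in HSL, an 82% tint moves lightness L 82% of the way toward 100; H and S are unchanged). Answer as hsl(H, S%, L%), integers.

L moves 82% from 41 toward 100: 41 + 48.38 = 89.38 → 89.
H and S are unchanged.

hsl(277, 83%, 89%)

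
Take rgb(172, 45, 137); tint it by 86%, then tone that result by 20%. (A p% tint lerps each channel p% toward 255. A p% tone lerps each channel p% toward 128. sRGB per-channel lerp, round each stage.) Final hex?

Lerp each channel 86% toward 255:
  R: 172 + 0.86×(255−172) = 172 + 71.38 = 243.38 → 243
  G: 45 + 0.86×(255−45) = 45 + 180.6 = 225.6 → 226
  B: 137 + 0.86×(255−137) = 137 + 101.48 = 238.48 → 238
After the tint: rgb(243, 226, 238) = #f3e2ee.
Lerp each channel 20% toward 128:
  R: 243 − 23 = 220 → 220
  G: 226 − 19.6 = 206.4 → 206
  B: 238 + 0.2×(128−238) = 238 − 22 = 216 → 216
rgb(220, 206, 216) = #dcced8.

#dcced8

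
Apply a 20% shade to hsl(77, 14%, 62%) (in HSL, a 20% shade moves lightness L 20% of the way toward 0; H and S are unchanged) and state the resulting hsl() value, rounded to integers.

L moves 20% from 62 toward 0: 62 − 12.4 = 49.6 → 50.
H and S are unchanged.

hsl(77, 14%, 50%)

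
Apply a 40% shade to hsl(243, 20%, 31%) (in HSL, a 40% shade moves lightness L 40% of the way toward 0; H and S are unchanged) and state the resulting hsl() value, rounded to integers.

L moves 40% from 31 toward 0: 31 − 12.4 = 18.6 → 19.
H and S are unchanged.

hsl(243, 20%, 19%)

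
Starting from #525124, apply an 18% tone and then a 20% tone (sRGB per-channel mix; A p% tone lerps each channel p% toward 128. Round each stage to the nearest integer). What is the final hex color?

#525124 is rgb(82, 81, 36).
An 18% tone moves each channel 18% toward 128:
  R: 82 + 0.18×(128−82) = 82 + 8.28 = 90.28 → 90
  G: 81 + 8.46 = 89.46 → 89
  B: 36 + 0.18×(128−36) = 36 + 16.56 = 52.56 → 53
After the tone: rgb(90, 89, 53) = #5a5935.
A 20% tone moves each channel 20% toward 128:
  R: 90 + 7.6 = 97.6 → 98
  G: 89 + 0.2×(128−89) = 89 + 7.8 = 96.8 → 97
  B: 53 + 0.2×(128−53) = 53 + 15 = 68 → 68
rgb(98, 97, 68) = #626144.

#626144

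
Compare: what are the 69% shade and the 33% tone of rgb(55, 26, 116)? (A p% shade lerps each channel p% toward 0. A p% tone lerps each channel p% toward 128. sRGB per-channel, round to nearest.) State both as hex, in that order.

#110824, #4F3C78

69% shade:
  R: 55 + 0.69×(0−55) = 55 − 37.95 = 17.05 → 17
  G: 26 − 17.94 = 8.06 → 8
  B: 116 − 80.04 = 35.96 → 36
  → #110824
33% tone:
  R: 55 + 0.33×(128−55) = 55 + 24.09 = 79.09 → 79
  G: 26 + 33.66 = 59.66 → 60
  B: 116 + 3.96 = 119.96 → 120
  → #4F3C78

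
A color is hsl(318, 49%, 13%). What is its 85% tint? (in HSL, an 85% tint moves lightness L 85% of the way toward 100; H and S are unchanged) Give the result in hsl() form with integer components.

hsl(318, 49%, 87%)

L moves 85% from 13 toward 100: 13 + 73.95 = 86.95 → 87.
H and S are unchanged.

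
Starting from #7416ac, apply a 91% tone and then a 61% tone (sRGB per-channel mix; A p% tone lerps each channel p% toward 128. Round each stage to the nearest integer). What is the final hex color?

#7416ac is rgb(116, 22, 172).
Lerp each channel 91% toward 128:
  R: 116 + 10.92 = 126.92 → 127
  G: 22 + 96.46 = 118.46 → 118
  B: 172 − 40.04 = 131.96 → 132
After the tone: rgb(127, 118, 132) = #7f7684.
A 61% tone moves each channel 61% toward 128:
  R: 127 + 0.61 = 127.61 → 128
  G: 118 + 0.61×(128−118) = 118 + 6.1 = 124.1 → 124
  B: 132 + 0.61×(128−132) = 132 − 2.44 = 129.56 → 130
rgb(128, 124, 130) = #807c82.

#807c82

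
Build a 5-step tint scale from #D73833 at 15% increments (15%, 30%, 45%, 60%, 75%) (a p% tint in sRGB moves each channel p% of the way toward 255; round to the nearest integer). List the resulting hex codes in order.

#D73833 is rgb(215, 56, 51).
15%: (215 + 6 = 221→221, 56 + 29.85 = 85.85→86, 51 + 30.6 = 81.6→82) → #DD5652
30%: (215 + 12 = 227→227, 56 + 59.7 = 115.7→116, 51 + 61.2 = 112.2→112) → #E37470
45%: (215 + 18 = 233→233, 56 + 89.55 = 145.55→146, 51 + 91.8 = 142.8→143) → #E9928F
60%: (215 + 24 = 239→239, 56 + 119.4 = 175.4→175, 51 + 122.4 = 173.4→173) → #EFAFAD
75%: (215 + 30 = 245→245, 56 + 149.25 = 205.25→205, 51 + 153 = 204→204) → #F5CDCC

#DD5652, #E37470, #E9928F, #EFAFAD, #F5CDCC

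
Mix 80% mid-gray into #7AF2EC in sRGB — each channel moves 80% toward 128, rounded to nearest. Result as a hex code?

#7AF2EC is rgb(122, 242, 236).
An 80% tone moves each channel 80% toward 128:
  R: 122 + 4.8 = 126.8 → 127
  G: 242 + 0.8×(128−242) = 242 − 91.2 = 150.8 → 151
  B: 236 + 0.8×(128−236) = 236 − 86.4 = 149.6 → 150
rgb(127, 151, 150) = #7F9796.

#7F9796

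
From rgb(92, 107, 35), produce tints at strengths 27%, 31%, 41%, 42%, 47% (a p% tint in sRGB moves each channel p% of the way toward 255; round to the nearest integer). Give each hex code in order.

#88935e, #8f9967, #9fa87d, #a0a97f, #a9b18a

27%: (92 + 44.01 = 136.01→136, 107 + 39.96 = 146.96→147, 35 + 59.4 = 94.4→94) → #88935e
31%: (92 + 50.53 = 142.53→143, 107 + 45.88 = 152.88→153, 35 + 68.2 = 103.2→103) → #8f9967
41%: (92 + 66.83 = 158.83→159, 107 + 60.68 = 167.68→168, 35 + 90.2 = 125.2→125) → #9fa87d
42%: (92 + 68.46 = 160.46→160, 107 + 62.16 = 169.16→169, 35 + 92.4 = 127.4→127) → #a0a97f
47%: (92 + 76.61 = 168.61→169, 107 + 69.56 = 176.56→177, 35 + 103.4 = 138.4→138) → #a9b18a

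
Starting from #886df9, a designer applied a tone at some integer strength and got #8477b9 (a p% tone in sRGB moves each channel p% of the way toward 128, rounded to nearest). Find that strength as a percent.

53%

#886df9 is rgb(136, 109, 249); #8477b9 is rgb(132, 119, 185).
On the B channel (widest range): 185 ≈ 249 + (p/100)(128 − 249), so p ≈ 100×(185 − 249)/(128 − 249) = -6400/-121 = 52.89.
p = 53 reproduces all three channels after rounding.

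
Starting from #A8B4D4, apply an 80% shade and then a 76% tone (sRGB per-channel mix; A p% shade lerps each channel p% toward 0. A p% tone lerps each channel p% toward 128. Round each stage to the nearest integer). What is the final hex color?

#A8B4D4 is rgb(168, 180, 212).
Lerp each channel 80% toward 0:
  R: 168 − 134.4 = 33.6 → 34
  G: 180 + 0.8×(0−180) = 180 − 144 = 36 → 36
  B: 212 + 0.8×(0−212) = 212 − 169.6 = 42.4 → 42
After the shade: rgb(34, 36, 42) = #22242A.
Lerp each channel 76% toward 128:
  R: 34 + 0.76×(128−34) = 34 + 71.44 = 105.44 → 105
  G: 36 + 69.92 = 105.92 → 106
  B: 42 + 0.76×(128−42) = 42 + 65.36 = 107.36 → 107
rgb(105, 106, 107) = #696A6B.

#696A6B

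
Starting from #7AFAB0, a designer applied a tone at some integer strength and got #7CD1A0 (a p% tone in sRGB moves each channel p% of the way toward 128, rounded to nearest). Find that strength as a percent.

34%

#7AFAB0 is rgb(122, 250, 176); #7CD1A0 is rgb(124, 209, 160).
On the G channel (widest range): 209 ≈ 250 + (p/100)(128 − 250), so p ≈ 100×(209 − 250)/(128 − 250) = -4100/-122 = 33.61.
p = 34 reproduces all three channels after rounding.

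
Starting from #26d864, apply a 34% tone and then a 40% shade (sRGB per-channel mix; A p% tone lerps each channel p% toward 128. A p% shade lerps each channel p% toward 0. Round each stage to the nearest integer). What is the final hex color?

#26d864 is rgb(38, 216, 100).
Lerp each channel 34% toward 128:
  R: 38 + 30.6 = 68.6 → 69
  G: 216 − 29.92 = 186.08 → 186
  B: 100 + 0.34×(128−100) = 100 + 9.52 = 109.52 → 110
After the tone: rgb(69, 186, 110) = #45ba6e.
Lerp each channel 40% toward 0:
  R: 69 − 27.6 = 41.4 → 41
  G: 186 + 0.4×(0−186) = 186 − 74.4 = 111.6 → 112
  B: 110 − 44 = 66 → 66
rgb(41, 112, 66) = #297042.

#297042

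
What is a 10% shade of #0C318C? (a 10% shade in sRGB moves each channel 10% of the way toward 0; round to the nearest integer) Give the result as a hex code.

#0B2C7E

#0C318C is rgb(12, 49, 140).
Lerp each channel 10% toward 0:
  R: 12 − 1.2 = 10.8 → 11
  G: 49 + 0.1×(0−49) = 49 − 4.9 = 44.1 → 44
  B: 140 + 0.1×(0−140) = 140 − 14 = 126 → 126
rgb(11, 44, 126) = #0B2C7E.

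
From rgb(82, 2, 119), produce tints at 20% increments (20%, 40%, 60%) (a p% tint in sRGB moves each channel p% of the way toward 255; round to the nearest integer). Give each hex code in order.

20%: (82 + 34.6 = 116.6→117, 2 + 50.6 = 52.6→53, 119 + 27.2 = 146.2→146) → #753592
40%: (82 + 69.2 = 151.2→151, 2 + 101.2 = 103.2→103, 119 + 54.4 = 173.4→173) → #9767ad
60%: (82 + 103.8 = 185.8→186, 2 + 151.8 = 153.8→154, 119 + 81.6 = 200.6→201) → #ba9ac9

#753592, #9767ad, #ba9ac9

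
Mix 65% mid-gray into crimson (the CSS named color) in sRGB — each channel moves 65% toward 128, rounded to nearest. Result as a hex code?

#a05a68

CSS crimson is rgb(220, 20, 60).
Per channel, c → c + 0.65(128 − c):
  R: 220 + 0.65×(128−220) = 220 − 59.8 = 160.2 → 160
  G: 20 + 0.65×(128−20) = 20 + 70.2 = 90.2 → 90
  B: 60 + 44.2 = 104.2 → 104
rgb(160, 90, 104) = #a05a68.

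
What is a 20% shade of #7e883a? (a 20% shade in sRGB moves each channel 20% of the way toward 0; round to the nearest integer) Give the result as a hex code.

#656d2e

#7e883a is rgb(126, 136, 58).
Lerp each channel 20% toward 0:
  R: 126 − 25.2 = 100.8 → 101
  G: 136 + 0.2×(0−136) = 136 − 27.2 = 108.8 → 109
  B: 58 + 0.2×(0−58) = 58 − 11.6 = 46.4 → 46
rgb(101, 109, 46) = #656d2e.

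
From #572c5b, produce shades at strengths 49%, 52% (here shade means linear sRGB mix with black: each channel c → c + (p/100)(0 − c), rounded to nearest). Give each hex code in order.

#572c5b is rgb(87, 44, 91).
49%: (87 − 42.63 = 44.37→44, 44 − 21.56 = 22.44→22, 91 − 44.59 = 46.41→46) → #2c162e
52%: (87 − 45.24 = 41.76→42, 44 − 22.88 = 21.12→21, 91 − 47.32 = 43.68→44) → #2a152c

#2c162e, #2a152c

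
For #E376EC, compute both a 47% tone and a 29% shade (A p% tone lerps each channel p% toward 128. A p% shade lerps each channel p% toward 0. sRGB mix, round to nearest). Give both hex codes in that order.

#B47BB9, #A154A8

#E376EC is rgb(227, 118, 236).
47% tone:
  R: 227 − 46.53 = 180.47 → 180
  G: 118 + 4.7 = 122.7 → 123
  B: 236 + 0.47×(128−236) = 236 − 50.76 = 185.24 → 185
  → #B47BB9
29% shade:
  R: 227 + 0.29×(0−227) = 227 − 65.83 = 161.17 → 161
  G: 118 + 0.29×(0−118) = 118 − 34.22 = 83.78 → 84
  B: 236 + 0.29×(0−236) = 236 − 68.44 = 167.56 → 168
  → #A154A8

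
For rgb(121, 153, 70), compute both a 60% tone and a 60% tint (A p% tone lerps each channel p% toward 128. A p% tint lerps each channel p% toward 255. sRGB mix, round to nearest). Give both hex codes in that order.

60% tone:
  R: 121 + 4.2 = 125.2 → 125
  G: 153 − 15 = 138 → 138
  B: 70 + 0.6×(128−70) = 70 + 34.8 = 104.8 → 105
  → #7D8A69
60% tint:
  R: 121 + 80.4 = 201.4 → 201
  G: 153 + 0.6×(255−153) = 153 + 61.2 = 214.2 → 214
  B: 70 + 0.6×(255−70) = 70 + 111 = 181 → 181
  → #C9D6B5

#7D8A69, #C9D6B5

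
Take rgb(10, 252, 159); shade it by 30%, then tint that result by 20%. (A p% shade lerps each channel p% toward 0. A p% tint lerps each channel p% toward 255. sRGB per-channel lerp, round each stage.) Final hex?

#39c08c

Per channel, c → c + 0.3(0 − c):
  R: 10 + 0.3×(0−10) = 10 − 3 = 7 → 7
  G: 252 + 0.3×(0−252) = 252 − 75.6 = 176.4 → 176
  B: 159 − 47.7 = 111.3 → 111
After the shade: rgb(7, 176, 111) = #07b06f.
Per channel, c → c + 0.2(255 − c):
  R: 7 + 49.6 = 56.6 → 57
  G: 176 + 0.2×(255−176) = 176 + 15.8 = 191.8 → 192
  B: 111 + 28.8 = 139.8 → 140
rgb(57, 192, 140) = #39c08c.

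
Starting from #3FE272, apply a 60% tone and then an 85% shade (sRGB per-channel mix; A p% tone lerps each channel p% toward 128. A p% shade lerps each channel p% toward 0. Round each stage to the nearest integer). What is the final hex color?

#3FE272 is rgb(63, 226, 114).
Lerp each channel 60% toward 128:
  R: 63 + 39 = 102 → 102
  G: 226 − 58.8 = 167.2 → 167
  B: 114 + 0.6×(128−114) = 114 + 8.4 = 122.4 → 122
After the tone: rgb(102, 167, 122) = #66A77A.
Lerp each channel 85% toward 0:
  R: 102 − 86.7 = 15.3 → 15
  G: 167 + 0.85×(0−167) = 167 − 141.95 = 25.05 → 25
  B: 122 − 103.7 = 18.3 → 18
rgb(15, 25, 18) = #0F1912.

#0F1912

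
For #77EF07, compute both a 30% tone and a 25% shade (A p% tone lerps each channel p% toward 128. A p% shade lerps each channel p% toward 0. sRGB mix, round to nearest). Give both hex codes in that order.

#7ACE2B, #59B305

#77EF07 is rgb(119, 239, 7).
30% tone:
  R: 119 + 0.3×(128−119) = 119 + 2.7 = 121.7 → 122
  G: 239 + 0.3×(128−239) = 239 − 33.3 = 205.7 → 206
  B: 7 + 0.3×(128−7) = 7 + 36.3 = 43.3 → 43
  → #7ACE2B
25% shade:
  R: 119 − 29.75 = 89.25 → 89
  G: 239 + 0.25×(0−239) = 239 − 59.75 = 179.25 → 179
  B: 7 + 0.25×(0−7) = 7 − 1.75 = 5.25 → 5
  → #59B305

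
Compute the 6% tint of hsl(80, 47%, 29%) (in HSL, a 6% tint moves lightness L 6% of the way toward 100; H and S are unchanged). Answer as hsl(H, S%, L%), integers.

L moves 6% from 29 toward 100: 29 + 4.26 = 33.26 → 33.
H and S are unchanged.

hsl(80, 47%, 33%)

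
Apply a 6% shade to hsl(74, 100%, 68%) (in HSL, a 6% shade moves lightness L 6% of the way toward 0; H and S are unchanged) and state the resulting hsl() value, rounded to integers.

L moves 6% from 68 toward 0: 68 − 4.08 = 63.92 → 64.
H and S are unchanged.

hsl(74, 100%, 64%)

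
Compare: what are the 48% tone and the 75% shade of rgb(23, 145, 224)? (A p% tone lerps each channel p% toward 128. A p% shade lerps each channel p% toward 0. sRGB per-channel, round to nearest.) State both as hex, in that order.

#4989b2, #062438

48% tone:
  R: 23 + 0.48×(128−23) = 23 + 50.4 = 73.4 → 73
  G: 145 + 0.48×(128−145) = 145 − 8.16 = 136.84 → 137
  B: 224 − 46.08 = 177.92 → 178
  → #4989b2
75% shade:
  R: 23 + 0.75×(0−23) = 23 − 17.25 = 5.75 → 6
  G: 145 + 0.75×(0−145) = 145 − 108.75 = 36.25 → 36
  B: 224 + 0.75×(0−224) = 224 − 168 = 56 → 56
  → #062438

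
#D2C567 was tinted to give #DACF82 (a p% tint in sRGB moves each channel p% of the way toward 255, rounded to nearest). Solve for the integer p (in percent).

#D2C567 is rgb(210, 197, 103); #DACF82 is rgb(218, 207, 130).
On the B channel (widest range): 130 ≈ 103 + (p/100)(255 − 103), so p ≈ 100×(130 − 103)/(255 − 103) = 2700/152 = 17.76.
p = 18 reproduces all three channels after rounding.

18%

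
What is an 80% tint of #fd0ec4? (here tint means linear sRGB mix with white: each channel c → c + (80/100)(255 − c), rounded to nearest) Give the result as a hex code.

#fd0ec4 is rgb(253, 14, 196).
An 80% tint moves each channel 80% toward 255:
  R: 253 + 0.8×(255−253) = 253 + 1.6 = 254.6 → 255
  G: 14 + 192.8 = 206.8 → 207
  B: 196 + 0.8×(255−196) = 196 + 47.2 = 243.2 → 243
rgb(255, 207, 243) = #ffcff3.

#ffcff3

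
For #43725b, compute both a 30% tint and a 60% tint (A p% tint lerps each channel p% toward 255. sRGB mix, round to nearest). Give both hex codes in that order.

#43725b is rgb(67, 114, 91).
30% tint:
  R: 67 + 0.3×(255−67) = 67 + 56.4 = 123.4 → 123
  G: 114 + 42.3 = 156.3 → 156
  B: 91 + 0.3×(255−91) = 91 + 49.2 = 140.2 → 140
  → #7b9c8c
60% tint:
  R: 67 + 112.8 = 179.8 → 180
  G: 114 + 84.6 = 198.6 → 199
  B: 91 + 98.4 = 189.4 → 189
  → #b4c7bd

#7b9c8c, #b4c7bd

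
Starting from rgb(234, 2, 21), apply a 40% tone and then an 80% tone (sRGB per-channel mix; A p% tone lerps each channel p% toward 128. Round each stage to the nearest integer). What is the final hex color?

Per channel, c → c + 0.4(128 − c):
  R: 234 − 42.4 = 191.6 → 192
  G: 2 + 0.4×(128−2) = 2 + 50.4 = 52.4 → 52
  B: 21 + 42.8 = 63.8 → 64
After the tone: rgb(192, 52, 64) = #C03440.
Per channel, c → c + 0.8(128 − c):
  R: 192 − 51.2 = 140.8 → 141
  G: 52 + 0.8×(128−52) = 52 + 60.8 = 112.8 → 113
  B: 64 + 51.2 = 115.2 → 115
rgb(141, 113, 115) = #8D7173.

#8D7173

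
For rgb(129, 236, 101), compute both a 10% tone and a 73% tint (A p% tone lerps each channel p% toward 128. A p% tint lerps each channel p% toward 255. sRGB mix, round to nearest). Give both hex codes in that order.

#81E168, #DDFAD5

10% tone:
  R: 129 + 0.1×(128−129) = 129 − 0.1 = 128.9 → 129
  G: 236 − 10.8 = 225.2 → 225
  B: 101 + 2.7 = 103.7 → 104
  → #81E168
73% tint:
  R: 129 + 91.98 = 220.98 → 221
  G: 236 + 0.73×(255−236) = 236 + 13.87 = 249.87 → 250
  B: 101 + 112.42 = 213.42 → 213
  → #DDFAD5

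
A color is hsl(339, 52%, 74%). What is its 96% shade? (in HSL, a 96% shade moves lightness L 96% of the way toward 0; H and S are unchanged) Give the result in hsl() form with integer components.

hsl(339, 52%, 3%)

L moves 96% from 74 toward 0: 74 − 71.04 = 2.96 → 3.
H and S are unchanged.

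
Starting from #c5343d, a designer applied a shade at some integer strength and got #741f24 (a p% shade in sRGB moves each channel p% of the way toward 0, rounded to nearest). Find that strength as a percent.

41%

#c5343d is rgb(197, 52, 61); #741f24 is rgb(116, 31, 36).
On the R channel (widest range): 116 ≈ 197 + (p/100)(0 − 197), so p ≈ 100×(116 − 197)/(0 − 197) = -8100/-197 = 41.12.
p = 41 reproduces all three channels after rounding.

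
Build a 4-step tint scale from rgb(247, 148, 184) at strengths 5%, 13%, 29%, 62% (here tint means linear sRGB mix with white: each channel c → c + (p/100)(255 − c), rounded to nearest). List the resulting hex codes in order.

#F799BC, #F8A2C1, #F9B3CD, #FCD6E4

5%: (247→247, 148 + 5.35 = 153.35→153, 184 + 3.55 = 187.55→188) → #F799BC
13%: (247 + 1.04 = 248.04→248, 148 + 13.91 = 161.91→162, 184 + 9.23 = 193.23→193) → #F8A2C1
29%: (247 + 2.32 = 249.32→249, 148 + 31.03 = 179.03→179, 184 + 20.59 = 204.59→205) → #F9B3CD
62%: (247 + 4.96 = 251.96→252, 148 + 66.34 = 214.34→214, 184 + 44.02 = 228.02→228) → #FCD6E4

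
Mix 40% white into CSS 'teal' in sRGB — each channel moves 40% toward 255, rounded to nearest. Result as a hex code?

CSS teal is rgb(0, 128, 128).
Per channel, c → c + 0.4(255 − c):
  R: 0 + 0.4×(255−0) = 0 + 102 = 102 → 102
  G: 128 + 0.4×(255−128) = 128 + 50.8 = 178.8 → 179
  B: 128 + 50.8 = 178.8 → 179
rgb(102, 179, 179) = #66B3B3.

#66B3B3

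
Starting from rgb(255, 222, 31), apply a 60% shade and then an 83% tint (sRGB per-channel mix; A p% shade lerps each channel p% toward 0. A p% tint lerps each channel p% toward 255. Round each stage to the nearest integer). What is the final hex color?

#e5e3d6

A 60% shade moves each channel 60% toward 0:
  R: 255 − 153 = 102 → 102
  G: 222 − 133.2 = 88.8 → 89
  B: 31 + 0.6×(0−31) = 31 − 18.6 = 12.4 → 12
After the shade: rgb(102, 89, 12) = #66590c.
Lerp each channel 83% toward 255:
  R: 102 + 0.83×(255−102) = 102 + 126.99 = 228.99 → 229
  G: 89 + 137.78 = 226.78 → 227
  B: 12 + 0.83×(255−12) = 12 + 201.69 = 213.69 → 214
rgb(229, 227, 214) = #e5e3d6.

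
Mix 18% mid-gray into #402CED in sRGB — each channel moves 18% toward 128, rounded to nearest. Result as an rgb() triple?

#402CED is rgb(64, 44, 237).
Lerp each channel 18% toward 128:
  R: 64 + 11.52 = 75.52 → 76
  G: 44 + 15.12 = 59.12 → 59
  B: 237 + 0.18×(128−237) = 237 − 19.62 = 217.38 → 217

rgb(76, 59, 217)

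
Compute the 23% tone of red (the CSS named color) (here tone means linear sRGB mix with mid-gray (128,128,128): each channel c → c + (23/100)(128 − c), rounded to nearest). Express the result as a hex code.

CSS red is rgb(255, 0, 0).
Lerp each channel 23% toward 128:
  R: 255 + 0.23×(128−255) = 255 − 29.21 = 225.79 → 226
  G: 0 + 0.23×(128−0) = 0 + 29.44 = 29.44 → 29
  B: 0 + 0.23×(128−0) = 0 + 29.44 = 29.44 → 29
rgb(226, 29, 29) = #E21D1D.

#E21D1D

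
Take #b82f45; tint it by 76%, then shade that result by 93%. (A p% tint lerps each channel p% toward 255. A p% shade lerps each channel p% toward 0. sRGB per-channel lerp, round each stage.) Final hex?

#110e0f

#b82f45 is rgb(184, 47, 69).
Per channel, c → c + 0.76(255 − c):
  R: 184 + 0.76×(255−184) = 184 + 53.96 = 237.96 → 238
  G: 47 + 158.08 = 205.08 → 205
  B: 69 + 0.76×(255−69) = 69 + 141.36 = 210.36 → 210
After the tint: rgb(238, 205, 210) = #eecdd2.
A 93% shade moves each channel 93% toward 0:
  R: 238 + 0.93×(0−238) = 238 − 221.34 = 16.66 → 17
  G: 205 − 190.65 = 14.35 → 14
  B: 210 + 0.93×(0−210) = 210 − 195.3 = 14.7 → 15
rgb(17, 14, 15) = #110e0f.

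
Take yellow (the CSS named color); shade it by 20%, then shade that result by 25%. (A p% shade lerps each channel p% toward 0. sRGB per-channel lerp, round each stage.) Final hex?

CSS yellow is rgb(255, 255, 0).
A 20% shade moves each channel 20% toward 0:
  R: 255 + 0.2×(0−255) = 255 − 51 = 204 → 204
  G: 255 + 0.2×(0−255) = 255 − 51 = 204 → 204
  B: 0 + 0 = 0 → 0
After the shade: rgb(204, 204, 0) = #CCCC00.
A 25% shade moves each channel 25% toward 0:
  R: 204 − 51 = 153 → 153
  G: 204 − 51 = 153 → 153
  B: 0 + 0.25×(0−0) = 0 + 0 = 0 → 0
rgb(153, 153, 0) = #999900.

#999900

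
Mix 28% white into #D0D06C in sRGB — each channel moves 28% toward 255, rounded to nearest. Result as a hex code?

#DDDD95

#D0D06C is rgb(208, 208, 108).
Lerp each channel 28% toward 255:
  R: 208 + 0.28×(255−208) = 208 + 13.16 = 221.16 → 221
  G: 208 + 0.28×(255−208) = 208 + 13.16 = 221.16 → 221
  B: 108 + 0.28×(255−108) = 108 + 41.16 = 149.16 → 149
rgb(221, 221, 149) = #DDDD95.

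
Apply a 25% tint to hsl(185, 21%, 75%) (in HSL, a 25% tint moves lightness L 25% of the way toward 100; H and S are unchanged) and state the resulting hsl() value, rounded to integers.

L moves 25% from 75 toward 100: 75 + 6.25 = 81.25 → 81.
H and S are unchanged.

hsl(185, 21%, 81%)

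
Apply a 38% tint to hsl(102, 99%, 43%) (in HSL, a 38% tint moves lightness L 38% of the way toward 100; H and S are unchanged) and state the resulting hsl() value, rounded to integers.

hsl(102, 99%, 65%)

L moves 38% from 43 toward 100: 43 + 21.66 = 64.66 → 65.
H and S are unchanged.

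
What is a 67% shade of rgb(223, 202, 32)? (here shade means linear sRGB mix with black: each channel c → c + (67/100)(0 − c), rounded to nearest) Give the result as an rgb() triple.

rgb(74, 67, 11)

A 67% shade moves each channel 67% toward 0:
  R: 223 + 0.67×(0−223) = 223 − 149.41 = 73.59 → 74
  G: 202 + 0.67×(0−202) = 202 − 135.34 = 66.66 → 67
  B: 32 + 0.67×(0−32) = 32 − 21.44 = 10.56 → 11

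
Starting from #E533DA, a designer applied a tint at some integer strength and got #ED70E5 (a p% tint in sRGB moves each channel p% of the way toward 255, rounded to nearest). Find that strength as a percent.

#E533DA is rgb(229, 51, 218); #ED70E5 is rgb(237, 112, 229).
On the G channel (widest range): 112 ≈ 51 + (p/100)(255 − 51), so p ≈ 100×(112 − 51)/(255 − 51) = 6100/204 = 29.90.
p = 30 reproduces all three channels after rounding.

30%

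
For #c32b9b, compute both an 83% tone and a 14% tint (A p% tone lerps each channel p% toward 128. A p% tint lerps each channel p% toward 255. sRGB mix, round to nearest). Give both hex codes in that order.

#c32b9b is rgb(195, 43, 155).
83% tone:
  R: 195 + 0.83×(128−195) = 195 − 55.61 = 139.39 → 139
  G: 43 + 0.83×(128−43) = 43 + 70.55 = 113.55 → 114
  B: 155 + 0.83×(128−155) = 155 − 22.41 = 132.59 → 133
  → #8b7285
14% tint:
  R: 195 + 8.4 = 203.4 → 203
  G: 43 + 29.68 = 72.68 → 73
  B: 155 + 0.14×(255−155) = 155 + 14 = 169 → 169
  → #cb49a9

#8b7285, #cb49a9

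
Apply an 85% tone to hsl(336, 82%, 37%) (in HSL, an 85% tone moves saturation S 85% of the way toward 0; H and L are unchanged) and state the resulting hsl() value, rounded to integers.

S moves 85% from 82 toward 0: 82 − 69.7 = 12.3 → 12.
H and L are unchanged.

hsl(336, 12%, 37%)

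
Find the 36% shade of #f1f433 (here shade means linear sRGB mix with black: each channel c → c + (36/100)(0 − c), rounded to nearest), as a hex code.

#f1f433 is rgb(241, 244, 51).
Lerp each channel 36% toward 0:
  R: 241 − 86.76 = 154.24 → 154
  G: 244 + 0.36×(0−244) = 244 − 87.84 = 156.16 → 156
  B: 51 + 0.36×(0−51) = 51 − 18.36 = 32.64 → 33
rgb(154, 156, 33) = #9a9c21.

#9a9c21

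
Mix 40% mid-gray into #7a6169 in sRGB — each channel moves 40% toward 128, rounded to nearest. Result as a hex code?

#7a6169 is rgb(122, 97, 105).
Lerp each channel 40% toward 128:
  R: 122 + 0.4×(128−122) = 122 + 2.4 = 124.4 → 124
  G: 97 + 12.4 = 109.4 → 109
  B: 105 + 0.4×(128−105) = 105 + 9.2 = 114.2 → 114
rgb(124, 109, 114) = #7c6d72.

#7c6d72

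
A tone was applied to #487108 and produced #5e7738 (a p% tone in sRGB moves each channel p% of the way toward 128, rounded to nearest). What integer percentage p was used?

40%

#487108 is rgb(72, 113, 8); #5e7738 is rgb(94, 119, 56).
On the B channel (widest range): 56 ≈ 8 + (p/100)(128 − 8), so p ≈ 100×(56 − 8)/(128 − 8) = 4800/120 = 40.00.
p = 40 reproduces all three channels after rounding.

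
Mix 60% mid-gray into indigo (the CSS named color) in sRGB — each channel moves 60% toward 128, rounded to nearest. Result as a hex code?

CSS indigo is rgb(75, 0, 130).
Per channel, c → c + 0.6(128 − c):
  R: 75 + 31.8 = 106.8 → 107
  G: 0 + 76.8 = 76.8 → 77
  B: 130 + 0.6×(128−130) = 130 − 1.2 = 128.8 → 129
rgb(107, 77, 129) = #6B4D81.

#6B4D81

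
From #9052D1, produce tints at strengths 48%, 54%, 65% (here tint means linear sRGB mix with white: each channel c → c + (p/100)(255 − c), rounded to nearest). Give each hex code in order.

#9052D1 is rgb(144, 82, 209).
48%: (144 + 53.28 = 197.28→197, 82 + 83.04 = 165.04→165, 209 + 22.08 = 231.08→231) → #C5A5E7
54%: (144 + 59.94 = 203.94→204, 82 + 93.42 = 175.42→175, 209 + 24.84 = 233.84→234) → #CCAFEA
65%: (144 + 72.15 = 216.15→216, 82 + 112.45 = 194.45→194, 209 + 29.9 = 238.9→239) → #D8C2EF

#C5A5E7, #CCAFEA, #D8C2EF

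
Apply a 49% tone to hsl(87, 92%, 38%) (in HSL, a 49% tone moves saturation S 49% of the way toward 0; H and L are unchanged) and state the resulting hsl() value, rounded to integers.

S moves 49% from 92 toward 0: 92 − 45.08 = 46.92 → 47.
H and L are unchanged.

hsl(87, 47%, 38%)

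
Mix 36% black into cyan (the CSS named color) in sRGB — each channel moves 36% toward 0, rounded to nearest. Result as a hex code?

#00A3A3

CSS cyan is rgb(0, 255, 255).
Lerp each channel 36% toward 0:
  R: 0 + 0 = 0 → 0
  G: 255 + 0.36×(0−255) = 255 − 91.8 = 163.2 → 163
  B: 255 + 0.36×(0−255) = 255 − 91.8 = 163.2 → 163
rgb(0, 163, 163) = #00A3A3.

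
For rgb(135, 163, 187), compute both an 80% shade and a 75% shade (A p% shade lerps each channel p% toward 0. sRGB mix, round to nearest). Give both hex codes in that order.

80% shade:
  R: 135 − 108 = 27 → 27
  G: 163 − 130.4 = 32.6 → 33
  B: 187 + 0.8×(0−187) = 187 − 149.6 = 37.4 → 37
  → #1B2125
75% shade:
  R: 135 − 101.25 = 33.75 → 34
  G: 163 − 122.25 = 40.75 → 41
  B: 187 − 140.25 = 46.75 → 47
  → #22292F

#1B2125, #22292F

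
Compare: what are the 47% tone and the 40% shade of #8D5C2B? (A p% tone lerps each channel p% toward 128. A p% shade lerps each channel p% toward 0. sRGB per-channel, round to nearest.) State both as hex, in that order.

#876D53, #55371A

#8D5C2B is rgb(141, 92, 43).
47% tone:
  R: 141 + 0.47×(128−141) = 141 − 6.11 = 134.89 → 135
  G: 92 + 0.47×(128−92) = 92 + 16.92 = 108.92 → 109
  B: 43 + 0.47×(128−43) = 43 + 39.95 = 82.95 → 83
  → #876D53
40% shade:
  R: 141 + 0.4×(0−141) = 141 − 56.4 = 84.6 → 85
  G: 92 + 0.4×(0−92) = 92 − 36.8 = 55.2 → 55
  B: 43 − 17.2 = 25.8 → 26
  → #55371A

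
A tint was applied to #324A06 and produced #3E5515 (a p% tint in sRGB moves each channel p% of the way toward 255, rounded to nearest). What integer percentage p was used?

6%

#324A06 is rgb(50, 74, 6); #3E5515 is rgb(62, 85, 21).
On the B channel (widest range): 21 ≈ 6 + (p/100)(255 − 6), so p ≈ 100×(21 − 6)/(255 − 6) = 1500/249 = 6.02.
p = 6 reproduces all three channels after rounding.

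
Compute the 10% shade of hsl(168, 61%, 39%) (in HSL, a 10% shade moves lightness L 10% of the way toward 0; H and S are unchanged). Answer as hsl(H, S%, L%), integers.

L moves 10% from 39 toward 0: 39 − 3.9 = 35.1 → 35.
H and S are unchanged.

hsl(168, 61%, 35%)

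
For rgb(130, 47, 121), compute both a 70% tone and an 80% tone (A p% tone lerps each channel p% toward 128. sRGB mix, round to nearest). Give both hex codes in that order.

#81687E, #80707F

70% tone:
  R: 130 − 1.4 = 128.6 → 129
  G: 47 + 0.7×(128−47) = 47 + 56.7 = 103.7 → 104
  B: 121 + 0.7×(128−121) = 121 + 4.9 = 125.9 → 126
  → #81687E
80% tone:
  R: 130 + 0.8×(128−130) = 130 − 1.6 = 128.4 → 128
  G: 47 + 0.8×(128−47) = 47 + 64.8 = 111.8 → 112
  B: 121 + 0.8×(128−121) = 121 + 5.6 = 126.6 → 127
  → #80707F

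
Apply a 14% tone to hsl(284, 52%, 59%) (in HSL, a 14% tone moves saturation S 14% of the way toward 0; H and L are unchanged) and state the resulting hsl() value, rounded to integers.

S moves 14% from 52 toward 0: 52 − 7.28 = 44.72 → 45.
H and L are unchanged.

hsl(284, 45%, 59%)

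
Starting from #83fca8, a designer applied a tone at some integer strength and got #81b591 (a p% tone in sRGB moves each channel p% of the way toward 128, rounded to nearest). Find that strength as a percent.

57%

#83fca8 is rgb(131, 252, 168); #81b591 is rgb(129, 181, 145).
On the G channel (widest range): 181 ≈ 252 + (p/100)(128 − 252), so p ≈ 100×(181 − 252)/(128 − 252) = -7100/-124 = 57.26.
p = 57 reproduces all three channels after rounding.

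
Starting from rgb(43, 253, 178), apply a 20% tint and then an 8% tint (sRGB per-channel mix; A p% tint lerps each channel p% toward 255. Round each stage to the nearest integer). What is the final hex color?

#63FDC6

Per channel, c → c + 0.2(255 − c):
  R: 43 + 42.4 = 85.4 → 85
  G: 253 + 0.4 = 253.4 → 253
  B: 178 + 0.2×(255−178) = 178 + 15.4 = 193.4 → 193
After the tint: rgb(85, 253, 193) = #55FDC1.
Lerp each channel 8% toward 255:
  R: 85 + 0.08×(255−85) = 85 + 13.6 = 98.6 → 99
  G: 253 + 0.08×(255−253) = 253 + 0.16 = 253.16 → 253
  B: 193 + 4.96 = 197.96 → 198
rgb(99, 253, 198) = #63FDC6.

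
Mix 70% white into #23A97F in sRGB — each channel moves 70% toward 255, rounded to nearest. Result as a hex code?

#23A97F is rgb(35, 169, 127).
A 70% tint moves each channel 70% toward 255:
  R: 35 + 0.7×(255−35) = 35 + 154 = 189 → 189
  G: 169 + 60.2 = 229.2 → 229
  B: 127 + 0.7×(255−127) = 127 + 89.6 = 216.6 → 217
rgb(189, 229, 217) = #BDE5D9.

#BDE5D9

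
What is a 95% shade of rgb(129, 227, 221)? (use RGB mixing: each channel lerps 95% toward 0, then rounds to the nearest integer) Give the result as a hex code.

#060B0B

A 95% shade moves each channel 95% toward 0:
  R: 129 − 122.55 = 6.45 → 6
  G: 227 − 215.65 = 11.35 → 11
  B: 221 + 0.95×(0−221) = 221 − 209.95 = 11.05 → 11
rgb(6, 11, 11) = #060B0B.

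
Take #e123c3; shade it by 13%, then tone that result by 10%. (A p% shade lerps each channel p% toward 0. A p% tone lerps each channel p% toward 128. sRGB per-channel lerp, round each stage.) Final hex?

#e123c3 is rgb(225, 35, 195).
Per channel, c → c + 0.13(0 − c):
  R: 225 + 0.13×(0−225) = 225 − 29.25 = 195.75 → 196
  G: 35 − 4.55 = 30.45 → 30
  B: 195 + 0.13×(0−195) = 195 − 25.35 = 169.65 → 170
After the shade: rgb(196, 30, 170) = #c41eaa.
Per channel, c → c + 0.1(128 − c):
  R: 196 + 0.1×(128−196) = 196 − 6.8 = 189.2 → 189
  G: 30 + 9.8 = 39.8 → 40
  B: 170 + 0.1×(128−170) = 170 − 4.2 = 165.8 → 166
rgb(189, 40, 166) = #bd28a6.

#bd28a6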